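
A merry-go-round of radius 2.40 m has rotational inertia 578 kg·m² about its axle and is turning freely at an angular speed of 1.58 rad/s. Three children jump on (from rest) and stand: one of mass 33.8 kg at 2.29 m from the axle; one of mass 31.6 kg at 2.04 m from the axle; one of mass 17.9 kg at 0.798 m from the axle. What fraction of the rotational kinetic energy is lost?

fraction ≈ 0.356

The added mass arrives with no angular momentum about the axle, and any external torque about the axle is negligible, so the system's angular momentum is conserved.
Added inertia Σmr² = (33.8)(2.29)² + (31.6)(2.04)² + (17.9)(0.798)² = 320.2 kg·m²; I_f = 578.0 + 320.2 = 898.2 kg·m².
ω_f = I_p ω_i / I_f = (578.0)(1.58) / 898.2 = 1.017 rad/s.
KE_i = ½(578.0)(1.580 rad/s)² = 721.5 J; KE_f = ½(898.2)(1.017)² = 464.3 J.
Fraction lost = 0.3565.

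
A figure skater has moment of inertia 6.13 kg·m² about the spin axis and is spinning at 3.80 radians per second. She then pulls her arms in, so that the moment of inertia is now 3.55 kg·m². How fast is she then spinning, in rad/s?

Angular momentum about the spin axis is conserved since the torque about it is zero.
ω₂ = I₁ω₁ / I₂ = (6.130)(3.80 rad/s) / (3.550) = 6.562 rad/s.

ω₂ ≈ 6.56 rad/s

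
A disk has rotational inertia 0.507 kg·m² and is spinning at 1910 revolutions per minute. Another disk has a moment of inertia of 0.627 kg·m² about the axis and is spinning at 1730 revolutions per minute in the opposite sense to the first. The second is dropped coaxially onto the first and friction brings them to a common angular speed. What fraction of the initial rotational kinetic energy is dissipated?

fraction ≈ 0.997

The coupling torques are internal; angular momentum about the shared axis is conserved.
Taking A's sense as positive: L = (0.5070)(1910) − (0.6270)(1730) = -116.3 kg·m²·rpm.
Combined I = 0.5070 + 0.6270 = 1.134 kg·m².
ω_f = L / I = -116.3 / 1.134 = -102.6 rpm.
KE_i = ½ΣIω² = 20430 J; KE_f = ½(1.134)(10.74)² = 65.44 J.
Fraction dissipated = (KE_i − KE_f)/KE_i = 0.9968.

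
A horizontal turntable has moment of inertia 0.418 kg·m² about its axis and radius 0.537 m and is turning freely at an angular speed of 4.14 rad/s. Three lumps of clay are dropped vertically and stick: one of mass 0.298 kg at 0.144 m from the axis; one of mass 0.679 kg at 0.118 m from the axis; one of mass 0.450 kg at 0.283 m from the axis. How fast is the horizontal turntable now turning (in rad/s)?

ω_f ≈ 3.68 rad/s

No external torque acts about the axis; L_before = L_after.
Added inertia Σmr² = (0.298)(0.144)² + (0.679)(0.118)² + (0.450)(0.283)² = 0.05167 kg·m²; I_f = 0.4180 + 0.05167 = 0.4697 kg·m².
ω_f = I_p ω_i / I_f = (0.4180)(4.14) / 0.4697 = 3.685 rad/s.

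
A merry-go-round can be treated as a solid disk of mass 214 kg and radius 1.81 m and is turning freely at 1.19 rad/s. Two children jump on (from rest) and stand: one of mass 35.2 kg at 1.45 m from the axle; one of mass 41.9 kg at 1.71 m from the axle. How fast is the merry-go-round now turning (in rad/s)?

No external torque acts about the axle; L_before = L_after.
I_p = ½(214)(1.81)² = 350.5 kg·m².
Added inertia Σmr² = (35.2)(1.45)² + (41.9)(1.71)² = 196.5 kg·m²; I_f = 350.5 + 196.5 = 547.1 kg·m².
ω_f = I_p ω_i / I_f = (350.5)(1.19) / 547.1 = 0.7625 rad/s.

ω_f ≈ 0.763 rad/s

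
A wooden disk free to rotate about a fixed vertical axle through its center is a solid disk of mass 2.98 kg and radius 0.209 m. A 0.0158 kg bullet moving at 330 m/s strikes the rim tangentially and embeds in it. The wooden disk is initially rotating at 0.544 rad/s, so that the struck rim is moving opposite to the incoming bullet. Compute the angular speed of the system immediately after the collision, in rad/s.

The axle reaction passes through the axle and exerts no torque about it; angular momentum about the axle is conserved through the impact.
I_p = ½(2.98)(0.209)² = 0.06508 kg·m². Taking the sense of the bullet's angular momentum as positive, L_{bullet} = m v R = (0.0158)(330)(0.209) = 1.090 kg·m²/s.
L_i = −I_p ω_p + m v R = −(0.06508)(0.544) + 1.090 = 1.054 kg·m²/s.
After sticking, I_f = I_p + m R² = 0.06508 + (0.0158)(0.209)² = 0.06577 kg·m².
ω_f = L_i / I_f = 1.054 / 0.06577 = 16.03 rad/s.

|ω_f| ≈ 16.0 rad/s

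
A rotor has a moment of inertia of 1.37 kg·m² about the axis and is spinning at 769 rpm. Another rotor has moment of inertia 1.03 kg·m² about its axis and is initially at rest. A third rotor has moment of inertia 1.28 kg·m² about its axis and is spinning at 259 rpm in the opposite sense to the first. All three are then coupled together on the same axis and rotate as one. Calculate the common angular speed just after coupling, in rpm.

The coupling torques are internal; angular momentum about the shared axis is conserved.
Taking A's sense as positive: L = (1.370)(769) − (1.280)(259) = 722.0 kg·m²·rpm.
Combined I = 1.370 + 1.030 + 1.280 = 3.680 kg·m².
ω_f = L / I = 722.0 / 3.680 = 196.2 rpm.

|ω_f| ≈ 196 rpm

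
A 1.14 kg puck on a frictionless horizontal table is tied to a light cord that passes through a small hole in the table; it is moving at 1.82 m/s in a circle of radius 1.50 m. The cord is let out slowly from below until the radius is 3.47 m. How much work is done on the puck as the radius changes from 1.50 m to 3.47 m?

Central (radial) force ⇒ zero torque about the center ⇒ m v r is constant.
v₂ = v₁ r₁ / r₂ = (1.82)(1.50) / (3.47) = 0.7867 m/s.
W = ΔKE = ½m(v₂² − v₁²) = -1.535 J.

W ≈ -1.54 J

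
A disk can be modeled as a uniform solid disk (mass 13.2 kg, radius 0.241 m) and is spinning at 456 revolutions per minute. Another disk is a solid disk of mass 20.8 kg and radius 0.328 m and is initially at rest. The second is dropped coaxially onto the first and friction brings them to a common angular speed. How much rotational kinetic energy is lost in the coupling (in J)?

ΔKE lost ≈ 326 J

No external torque acts about the common axis, so total angular momentum is conserved.
Moments of inertia: I_A = ½(13.2)(0.241)² = 0.3833 kg·m²; I_B = ½(20.8)(0.328)² = 1.119 kg·m².
Taking A's sense as positive: L = (0.3833)(456) = 174.8 kg·m²·rpm.
Combined I = 0.3833 + 1.119 = 1.502 kg·m².
ω_f = L / I = 174.8 / 1.502 = 116.4 rpm.
KE_i = ½ΣIω² = 437.1 J; KE_f = ½(1.502)(12.19)² = 111.5 J.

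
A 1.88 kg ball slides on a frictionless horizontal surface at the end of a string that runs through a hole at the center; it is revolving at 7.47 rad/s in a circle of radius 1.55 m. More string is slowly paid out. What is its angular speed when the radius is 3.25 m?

ω₂ ≈ 1.70 rad/s

The constraining force is radial, so m r² ω about the center is conserved.
ω₂ = ω₁ (r₁/r₂)² = (7.47)(1.55/3.25)² = 1.699 rad/s.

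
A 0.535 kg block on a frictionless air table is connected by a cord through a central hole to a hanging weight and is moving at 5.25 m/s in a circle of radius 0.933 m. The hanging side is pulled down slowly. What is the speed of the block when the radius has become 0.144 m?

v₂ ≈ 34.0 m/s

The only horizontal force on the mass is along the cord (radial), so it exerts no torque about the hole and angular momentum m v r is conserved.
v₂ = v₁ r₁ / r₂ = (5.25)(0.933) / (0.144) = 34.02 m/s.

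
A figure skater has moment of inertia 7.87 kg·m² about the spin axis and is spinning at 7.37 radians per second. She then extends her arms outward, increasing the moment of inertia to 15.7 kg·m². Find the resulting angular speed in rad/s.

No external torque acts about the spin axis, so angular momentum is conserved.
ω₂ = I₁ω₁ / I₂ = (7.870)(7.37 rad/s) / (15.70) = 3.694 rad/s.

ω₂ ≈ 3.69 rad/s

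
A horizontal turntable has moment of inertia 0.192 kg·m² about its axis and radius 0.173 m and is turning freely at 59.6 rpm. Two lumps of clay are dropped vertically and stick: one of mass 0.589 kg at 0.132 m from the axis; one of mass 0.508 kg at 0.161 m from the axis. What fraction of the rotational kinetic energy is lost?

fraction ≈ 0.109

No external torque acts about the axis; L_before = L_after.
Added inertia Σmr² = (0.589)(0.132)² + (0.508)(0.161)² = 0.02343 kg·m²; I_f = 0.1920 + 0.02343 = 0.2154 kg·m².
ω_f = I_p ω_i / I_f = (0.1920)(59.6) / 0.2154 = 53.12 rpm.
KE_i = ½(0.1920)(6.241 rad/s)² = 3.740 J; KE_f = ½(0.2154)(5.562)² = 3.333 J.
Fraction lost = 0.1088.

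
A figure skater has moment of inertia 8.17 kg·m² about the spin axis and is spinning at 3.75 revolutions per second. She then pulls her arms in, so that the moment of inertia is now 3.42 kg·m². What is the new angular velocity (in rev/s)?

ω₂ ≈ 8.96 rev/s

Angular momentum about the spin axis is conserved since the torque about it is zero.
ω₂ = I₁ω₁ / I₂ = (8.170)(3.75 rev/s) / (3.420) = 8.958 rev/s.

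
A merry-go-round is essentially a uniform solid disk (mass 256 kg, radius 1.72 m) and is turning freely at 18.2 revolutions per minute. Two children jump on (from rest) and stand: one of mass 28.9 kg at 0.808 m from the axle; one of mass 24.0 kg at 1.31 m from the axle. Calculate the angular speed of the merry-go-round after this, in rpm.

ω_f ≈ 15.7 rpm

No external torque acts about the axle; L_before = L_after.
I_p = ½(256)(1.72)² = 378.7 kg·m².
Added inertia Σmr² = (28.9)(0.808)² + (24.0)(1.31)² = 60.05 kg·m²; I_f = 378.7 + 60.05 = 438.7 kg·m².
ω_f = I_p ω_i / I_f = (378.7)(18.2) / 438.7 = 15.71 rpm.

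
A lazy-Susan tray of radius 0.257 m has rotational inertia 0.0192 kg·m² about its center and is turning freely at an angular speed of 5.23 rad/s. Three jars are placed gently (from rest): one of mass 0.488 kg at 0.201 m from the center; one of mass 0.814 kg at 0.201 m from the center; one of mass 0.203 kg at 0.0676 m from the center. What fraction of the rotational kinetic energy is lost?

The added mass arrives with no angular momentum about the center, and any external torque about the center is negligible, so the system's angular momentum is conserved.
Added inertia Σmr² = (0.488)(0.201)² + (0.814)(0.201)² + (0.203)(0.0676)² = 0.05353 kg·m²; I_f = 0.01920 + 0.05353 = 0.07273 kg·m².
ω_f = I_p ω_i / I_f = (0.01920)(5.23) / 0.07273 = 1.381 rad/s.
KE_i = ½(0.01920)(5.230 rad/s)² = 0.2626 J; KE_f = ½(0.07273)(1.381)² = 0.06932 J.
Fraction lost = 0.7360.

fraction ≈ 0.736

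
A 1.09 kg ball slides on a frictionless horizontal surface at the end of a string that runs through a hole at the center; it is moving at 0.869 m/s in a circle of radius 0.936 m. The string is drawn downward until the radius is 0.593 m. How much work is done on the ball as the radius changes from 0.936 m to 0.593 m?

Central (radial) force ⇒ zero torque about the center ⇒ m v r is constant.
v₂ = v₁ r₁ / r₂ = (0.869)(0.936) / (0.593) = 1.372 m/s.
W = ΔKE = ½m(v₂² − v₁²) = 0.6138 J.

W ≈ 0.614 J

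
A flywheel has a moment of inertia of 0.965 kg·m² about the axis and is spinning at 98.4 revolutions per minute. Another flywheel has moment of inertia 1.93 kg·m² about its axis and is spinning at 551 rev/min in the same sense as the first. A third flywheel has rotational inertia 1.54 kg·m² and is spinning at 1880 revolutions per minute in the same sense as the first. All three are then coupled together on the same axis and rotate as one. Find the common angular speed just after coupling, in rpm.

The coupling torques are internal; angular momentum about the shared axis is conserved.
Taking A's sense as positive: L = (0.9650)(98.4) + (1.930)(551) + (1.540)(1880) = 4054 kg·m²·rpm.
Combined I = 0.9650 + 1.930 + 1.540 = 4.435 kg·m².
ω_f = L / I = 4054 / 4.435 = 914.0 rpm.

|ω_f| ≈ 914 rpm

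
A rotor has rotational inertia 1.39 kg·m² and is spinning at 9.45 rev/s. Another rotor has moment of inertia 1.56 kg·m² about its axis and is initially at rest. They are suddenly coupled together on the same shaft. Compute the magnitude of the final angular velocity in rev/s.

|ω_f| ≈ 4.45 rev/s

The coupling torques are internal; angular momentum about the shared axis is conserved.
Taking A's sense as positive: L = (1.390)(9.45) = 13.14 kg·m²·rev/s.
Combined I = 1.390 + 1.560 = 2.950 kg·m².
ω_f = L / I = 13.14 / 2.950 = 4.453 rev/s.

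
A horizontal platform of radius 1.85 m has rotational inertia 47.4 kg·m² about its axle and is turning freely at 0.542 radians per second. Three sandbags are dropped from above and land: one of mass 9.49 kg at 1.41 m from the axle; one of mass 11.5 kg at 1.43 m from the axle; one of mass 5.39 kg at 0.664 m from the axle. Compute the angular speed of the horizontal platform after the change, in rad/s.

ω_f ≈ 0.279 rad/s

No external torque acts about the axle; L_before = L_after.
Added inertia Σmr² = (9.49)(1.41)² + (11.5)(1.43)² + (5.39)(0.664)² = 44.76 kg·m²; I_f = 47.40 + 44.76 = 92.16 kg·m².
ω_f = I_p ω_i / I_f = (47.40)(0.542) / 92.16 = 0.2788 rad/s.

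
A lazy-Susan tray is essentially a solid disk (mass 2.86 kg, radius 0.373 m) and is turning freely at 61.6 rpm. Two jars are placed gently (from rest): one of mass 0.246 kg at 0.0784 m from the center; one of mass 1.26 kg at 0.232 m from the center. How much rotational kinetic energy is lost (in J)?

energy lost ≈ 1.07 J

The added mass arrives with no angular momentum about the center, and any external torque about the center is negligible, so the system's angular momentum is conserved.
I_p = ½(2.86)(0.373)² = 0.1990 kg·m².
Added inertia Σmr² = (0.246)(0.0784)² + (1.26)(0.232)² = 0.06933 kg·m²; I_f = 0.1990 + 0.06933 = 0.2683 kg·m².
ω_f = I_p ω_i / I_f = (0.1990)(61.6) / 0.2683 = 45.68 rpm.
KE_i = ½(0.1990)(6.451 rad/s)² = 4.139 J; KE_f = ½(0.2683)(4.784)² = 3.070 J.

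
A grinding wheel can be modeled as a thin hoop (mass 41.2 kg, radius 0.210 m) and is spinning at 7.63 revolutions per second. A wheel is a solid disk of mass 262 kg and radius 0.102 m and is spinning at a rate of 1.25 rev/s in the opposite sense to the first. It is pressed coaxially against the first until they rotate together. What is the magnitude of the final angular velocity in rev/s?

|ω_f| ≈ 3.82 rev/s

The coupling torques are internal; angular momentum about the shared axis is conserved.
Moments of inertia: I_A = (41.2)(0.210)² = 1.817 kg·m²; I_B = ½(262)(0.102)² = 1.363 kg·m².
Taking A's sense as positive: L = (1.817)(7.63) − (1.363)(1.25) = 12.16 kg·m²·rev/s.
Combined I = 1.817 + 1.363 = 3.180 kg·m².
ω_f = L / I = 12.16 / 3.180 = 3.824 rev/s.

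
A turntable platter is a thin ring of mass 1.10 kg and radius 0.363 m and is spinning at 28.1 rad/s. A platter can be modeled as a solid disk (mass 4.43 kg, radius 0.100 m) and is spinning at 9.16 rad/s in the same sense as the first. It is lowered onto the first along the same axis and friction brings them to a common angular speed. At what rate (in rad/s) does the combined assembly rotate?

The coupling torques are internal; angular momentum about the shared axis is conserved.
Moments of inertia: I_A = (1.10)(0.363)² = 0.1449 kg·m²; I_B = ½(4.43)(0.100)² = 0.02215 kg·m².
Taking A's sense as positive: L = (0.1449)(28.1) + (0.02215)(9.16) = 4.276 kg·m²·rad/s.
Combined I = 0.1449 + 0.02215 = 0.1671 kg·m².
ω_f = L / I = 4.276 / 0.1671 = 25.59 rad/s.

|ω_f| ≈ 25.6 rad/s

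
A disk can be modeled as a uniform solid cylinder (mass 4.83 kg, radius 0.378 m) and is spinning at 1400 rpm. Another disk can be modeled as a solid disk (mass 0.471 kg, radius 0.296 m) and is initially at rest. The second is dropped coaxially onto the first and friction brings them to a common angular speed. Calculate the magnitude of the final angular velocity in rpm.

The coupling torques are internal; angular momentum about the shared axis is conserved.
Moments of inertia: I_A = ½(4.83)(0.378)² = 0.3451 kg·m²; I_B = ½(0.471)(0.296)² = 0.02063 kg·m².
Taking A's sense as positive: L = (0.3451)(1400) = 483.1 kg·m²·rpm.
Combined I = 0.3451 + 0.02063 = 0.3657 kg·m².
ω_f = L / I = 483.1 / 0.3657 = 1321 rpm.

|ω_f| ≈ 1320 rpm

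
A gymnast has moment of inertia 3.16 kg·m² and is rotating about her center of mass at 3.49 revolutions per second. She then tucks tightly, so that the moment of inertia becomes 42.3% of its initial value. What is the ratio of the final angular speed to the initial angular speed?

ω₂/ω₁ ≈ 2.36

No external torque acts about the spin axis, so angular momentum is conserved.
I₂ = 0.423 × 3.16 = 1.337 kg·m².
ω₂/ω₁ = I₁/I₂ = 3.160 / 1.337 = 2.364.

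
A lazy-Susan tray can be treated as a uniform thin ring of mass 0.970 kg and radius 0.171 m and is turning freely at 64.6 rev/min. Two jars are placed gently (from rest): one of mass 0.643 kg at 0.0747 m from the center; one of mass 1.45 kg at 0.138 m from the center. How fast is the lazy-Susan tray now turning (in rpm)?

No external torque acts about the center; L_before = L_after.
I_p = (0.970)(0.171)² = 0.02836 kg·m².
Added inertia Σmr² = (0.643)(0.0747)² + (1.45)(0.138)² = 0.03120 kg·m²; I_f = 0.02836 + 0.03120 = 0.05957 kg·m².
ω_f = I_p ω_i / I_f = (0.02836)(64.6) / 0.05957 = 30.76 rpm.

ω_f ≈ 30.8 rpm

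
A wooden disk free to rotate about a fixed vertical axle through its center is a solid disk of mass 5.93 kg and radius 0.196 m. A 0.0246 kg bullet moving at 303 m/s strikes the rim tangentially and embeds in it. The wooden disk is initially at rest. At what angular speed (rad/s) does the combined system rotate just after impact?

|ω_f| ≈ 12.7 rad/s

About the axle the impulsive forces during the collision are internal, so angular momentum about that axis is conserved.
I_p = ½(5.93)(0.196)² = 0.1139 kg·m². Taking the sense of the bullet's angular momentum as positive, L_{bullet} = m v R = (0.0246)(303)(0.196) = 1.461 kg·m²/s.
L_i = 0 + 1.461 = 1.461 kg·m²/s.
After sticking, I_f = I_p + m R² = 0.1139 + (0.0246)(0.196)² = 0.1148 kg·m².
ω_f = L_i / I_f = 1.461 / 0.1148 = 12.72 rad/s.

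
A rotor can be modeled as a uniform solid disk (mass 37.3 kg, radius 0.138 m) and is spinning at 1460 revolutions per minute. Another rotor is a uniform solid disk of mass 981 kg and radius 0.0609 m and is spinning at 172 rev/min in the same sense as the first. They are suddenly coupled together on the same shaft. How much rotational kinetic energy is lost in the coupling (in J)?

ΔKE lost ≈ 2700 J

The coupling torques are internal; angular momentum about the shared axis is conserved.
Moments of inertia: I_A = ½(37.3)(0.138)² = 0.3552 kg·m²; I_B = ½(981)(0.0609)² = 1.819 kg·m².
Taking A's sense as positive: L = (0.3552)(1460) + (1.819)(172) = 831.4 kg·m²·rpm.
Combined I = 0.3552 + 1.819 = 2.174 kg·m².
ω_f = L / I = 831.4 / 2.174 = 382.4 rpm.
KE_i = ½ΣIω² = 4446 J; KE_f = ½(2.174)(40.04)² = 1743 J.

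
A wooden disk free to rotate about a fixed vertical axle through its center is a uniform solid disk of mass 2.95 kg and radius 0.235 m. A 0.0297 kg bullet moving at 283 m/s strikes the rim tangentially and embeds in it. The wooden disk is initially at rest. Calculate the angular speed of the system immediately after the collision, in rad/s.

The axle reaction passes through the axle and exerts no torque about it; angular momentum about the axle is conserved through the impact.
I_p = ½(2.95)(0.235)² = 0.08146 kg·m². Taking the sense of the bullet's angular momentum as positive, L_{bullet} = m v R = (0.0297)(283)(0.235) = 1.975 kg·m²/s.
L_i = 0 + 1.975 = 1.975 kg·m²/s.
After sticking, I_f = I_p + m R² = 0.08146 + (0.0297)(0.235)² = 0.08310 kg·m².
ω_f = L_i / I_f = 1.975 / 0.08310 = 23.77 rad/s.

|ω_f| ≈ 23.8 rad/s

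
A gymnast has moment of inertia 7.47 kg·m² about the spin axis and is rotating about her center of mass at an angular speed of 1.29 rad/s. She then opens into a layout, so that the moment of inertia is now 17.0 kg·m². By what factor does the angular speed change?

ω₂/ω₁ ≈ 0.439

Angular momentum about the spin axis is conserved since the torque about it is zero.
ω₂/ω₁ = I₁/I₂ = 7.470 / 17.00 = 0.4394.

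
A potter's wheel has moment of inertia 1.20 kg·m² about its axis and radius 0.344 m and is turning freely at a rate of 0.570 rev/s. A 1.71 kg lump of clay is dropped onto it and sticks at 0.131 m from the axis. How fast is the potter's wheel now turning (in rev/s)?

ω_f ≈ 0.556 rev/s

The added mass arrives with no angular momentum about the axis, and any external torque about the axis is negligible, so the system's angular momentum is conserved.
Added inertia Σmr² = (1.71)(0.131)² = 0.02935 kg·m²; I_f = 1.200 + 0.02935 = 1.229 kg·m².
ω_f = I_p ω_i / I_f = (1.200)(0.570) / 1.229 = 0.5564 rev/s.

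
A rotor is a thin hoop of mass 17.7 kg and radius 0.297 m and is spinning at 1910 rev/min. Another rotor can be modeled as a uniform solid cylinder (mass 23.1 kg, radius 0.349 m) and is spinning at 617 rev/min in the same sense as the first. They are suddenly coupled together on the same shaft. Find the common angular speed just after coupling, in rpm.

|ω_f| ≈ 1300 rpm

The coupling torques are internal; angular momentum about the shared axis is conserved.
Moments of inertia: I_A = (17.7)(0.297)² = 1.561 kg·m²; I_B = ½(23.1)(0.349)² = 1.407 kg·m².
Taking A's sense as positive: L = (1.561)(1910) + (1.407)(617) = 3850 kg·m²·rpm.
Combined I = 1.561 + 1.407 = 2.968 kg·m².
ω_f = L / I = 3850 / 2.968 = 1297 rpm.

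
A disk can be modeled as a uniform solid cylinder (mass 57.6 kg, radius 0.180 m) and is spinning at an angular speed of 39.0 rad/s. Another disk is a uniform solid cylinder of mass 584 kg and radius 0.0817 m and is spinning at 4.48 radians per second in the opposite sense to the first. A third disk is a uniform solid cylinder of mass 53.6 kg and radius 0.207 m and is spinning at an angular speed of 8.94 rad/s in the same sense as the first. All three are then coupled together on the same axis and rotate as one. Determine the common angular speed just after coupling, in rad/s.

No external torque acts about the common axis, so total angular momentum is conserved.
Moments of inertia: I_A = ½(57.6)(0.180)² = 0.9331 kg·m²; I_B = ½(584)(0.0817)² = 1.949 kg·m²; I_C = ½(53.6)(0.207)² = 1.148 kg·m².
Taking A's sense as positive: L = (0.9331)(39.0) − (1.949)(4.48) + (1.148)(8.94) = 37.93 kg·m²·rad/s.
Combined I = 0.9331 + 1.949 + 1.148 = 4.031 kg·m².
ω_f = L / I = 37.93 / 4.031 = 9.410 rad/s.

|ω_f| ≈ 9.41 rad/s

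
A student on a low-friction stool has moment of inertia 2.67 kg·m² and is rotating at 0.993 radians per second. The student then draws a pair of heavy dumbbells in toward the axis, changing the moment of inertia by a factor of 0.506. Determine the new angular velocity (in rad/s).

ω₂ ≈ 1.96 rad/s

No external torque acts about the spin axis, so angular momentum is conserved.
I₂ = 0.506 × 2.67 = 1.351 kg·m².
ω₂ = I₁ω₁ / I₂ = (2.670)(0.993 rad/s) / (1.351) = 1.962 rad/s.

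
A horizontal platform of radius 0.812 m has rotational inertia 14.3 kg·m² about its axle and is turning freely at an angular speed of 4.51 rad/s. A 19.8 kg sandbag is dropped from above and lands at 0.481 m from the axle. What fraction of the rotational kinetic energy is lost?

No external torque acts about the axle; L_before = L_after.
Added inertia Σmr² = (19.8)(0.481)² = 4.581 kg·m²; I_f = 14.30 + 4.581 = 18.88 kg·m².
ω_f = I_p ω_i / I_f = (14.30)(4.51) / 18.88 = 3.416 rad/s.
KE_i = ½(14.30)(4.510 rad/s)² = 145.4 J; KE_f = ½(18.88)(3.416)² = 110.1 J.
Fraction lost = 0.2426.

fraction ≈ 0.243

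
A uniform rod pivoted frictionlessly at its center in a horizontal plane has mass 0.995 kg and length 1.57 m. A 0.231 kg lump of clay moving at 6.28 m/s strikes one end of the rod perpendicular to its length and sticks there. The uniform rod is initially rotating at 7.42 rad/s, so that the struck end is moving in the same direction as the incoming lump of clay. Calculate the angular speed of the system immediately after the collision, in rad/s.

The axle reaction passes through the pivot and exerts no torque about it; angular momentum about the pivot is conserved through the impact.
I_p = (1/12)(0.995)(1.57)² = 0.2044 kg·m². Taking the sense of the lump of clay's angular momentum as positive, L_{lump} = m v R = (0.231)(6.28)(1.57/2) = 1.139 kg·m²/s.
L_i = +I_p ω_p + m v R = +(0.2044)(7.42) + 1.139 = 2.655 kg·m²/s.
After sticking, I_f = I_p + m R² = 0.2044 + (0.231)(1.57/2)² = 0.3467 kg·m².
ω_f = L_i / I_f = 2.655 / 0.3467 = 7.658 rad/s.

|ω_f| ≈ 7.66 rad/s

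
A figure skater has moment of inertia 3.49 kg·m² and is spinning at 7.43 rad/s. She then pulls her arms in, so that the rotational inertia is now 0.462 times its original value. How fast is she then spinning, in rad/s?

ω₂ ≈ 16.1 rad/s

Angular momentum about the spin axis is conserved since the torque about it is zero.
I₂ = 0.462 × 3.49 = 1.612 kg·m².
ω₂ = I₁ω₁ / I₂ = (3.490)(7.43 rad/s) / (1.612) = 16.08 rad/s.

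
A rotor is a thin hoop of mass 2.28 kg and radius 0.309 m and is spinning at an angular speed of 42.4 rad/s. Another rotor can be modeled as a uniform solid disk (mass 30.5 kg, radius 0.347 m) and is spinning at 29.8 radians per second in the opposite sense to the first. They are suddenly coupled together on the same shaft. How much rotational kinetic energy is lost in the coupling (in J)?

No external torque acts about the common axis, so total angular momentum is conserved.
Moments of inertia: I_A = (2.28)(0.309)² = 0.2177 kg·m²; I_B = ½(30.5)(0.347)² = 1.836 kg·m².
Taking A's sense as positive: L = (0.2177)(42.4) − (1.836)(29.8) = -45.49 kg·m²·rad/s.
Combined I = 0.2177 + 1.836 = 2.054 kg·m².
ω_f = L / I = -45.49 / 2.054 = -22.15 rad/s.
KE_i = ½ΣIω² = 1011 J; KE_f = ½(2.054)(22.15)² = 503.7 J.

ΔKE lost ≈ 507 J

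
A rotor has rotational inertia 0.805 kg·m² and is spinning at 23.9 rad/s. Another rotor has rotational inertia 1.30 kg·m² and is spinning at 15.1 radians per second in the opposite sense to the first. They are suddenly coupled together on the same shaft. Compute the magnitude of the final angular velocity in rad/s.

No external torque acts about the common axis, so total angular momentum is conserved.
Taking A's sense as positive: L = (0.8050)(23.9) − (1.300)(15.1) = -0.3905 kg·m²·rad/s.
Combined I = 0.8050 + 1.300 = 2.105 kg·m².
ω_f = L / I = -0.3905 / 2.105 = -0.1855 rad/s.

|ω_f| ≈ 0.186 rad/s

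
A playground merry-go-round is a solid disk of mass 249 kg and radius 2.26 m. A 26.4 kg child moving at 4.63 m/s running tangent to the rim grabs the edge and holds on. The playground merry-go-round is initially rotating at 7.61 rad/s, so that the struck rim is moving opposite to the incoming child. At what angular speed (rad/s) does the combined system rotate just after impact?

|ω_f| ≈ 5.92 rad/s

The axle reaction passes through the axle and exerts no torque about it; angular momentum about the axle is conserved through the impact.
I_p = ½(249)(2.26)² = 635.9 kg·m². Taking the sense of the child's angular momentum as positive, L_{child} = m v R = (26.4)(4.63)(2.26) = 276.2 kg·m²/s.
L_i = −I_p ω_p + m v R = −(635.9)(7.61) + 276.2 = -4563 kg·m²/s.
After sticking, I_f = I_p + m R² = 635.9 + (26.4)(2.26)² = 770.7 kg·m².
ω_f = L_i / I_f = -4563 / 770.7 = -5.920 rad/s.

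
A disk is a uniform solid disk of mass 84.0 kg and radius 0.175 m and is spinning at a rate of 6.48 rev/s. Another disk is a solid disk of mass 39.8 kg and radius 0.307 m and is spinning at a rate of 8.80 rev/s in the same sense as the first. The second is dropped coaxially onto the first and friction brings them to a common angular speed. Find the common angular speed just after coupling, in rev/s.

|ω_f| ≈ 7.86 rev/s

The coupling torques are internal; angular momentum about the shared axis is conserved.
Moments of inertia: I_A = ½(84.0)(0.175)² = 1.286 kg·m²; I_B = ½(39.8)(0.307)² = 1.876 kg·m².
Taking A's sense as positive: L = (1.286)(6.48) + (1.876)(8.80) = 24.84 kg·m²·rev/s.
Combined I = 1.286 + 1.876 = 3.162 kg·m².
ω_f = L / I = 24.84 / 3.162 = 7.856 rev/s.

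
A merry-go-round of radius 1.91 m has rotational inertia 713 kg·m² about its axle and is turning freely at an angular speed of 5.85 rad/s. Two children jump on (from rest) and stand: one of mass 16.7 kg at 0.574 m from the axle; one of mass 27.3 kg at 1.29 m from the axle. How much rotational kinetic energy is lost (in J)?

The added mass arrives with no angular momentum about the axle, and any external torque about the axle is negligible, so the system's angular momentum is conserved.
Added inertia Σmr² = (16.7)(0.574)² + (27.3)(1.29)² = 50.93 kg·m²; I_f = 713.0 + 50.93 = 763.9 kg·m².
ω_f = I_p ω_i / I_f = (713.0)(5.85) / 763.9 = 5.460 rad/s.
KE_i = ½(713.0)(5.850 rad/s)² = 12200 J; KE_f = ½(763.9)(5.460)² = 11390 J.

energy lost ≈ 813 J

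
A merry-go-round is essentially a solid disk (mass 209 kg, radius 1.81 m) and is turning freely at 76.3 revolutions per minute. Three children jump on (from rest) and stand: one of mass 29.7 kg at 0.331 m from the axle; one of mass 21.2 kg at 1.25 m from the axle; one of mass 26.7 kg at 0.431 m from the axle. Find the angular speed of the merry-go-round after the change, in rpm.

ω_f ≈ 68.1 rpm

No external torque acts about the axle; L_before = L_after.
I_p = ½(209)(1.81)² = 342.4 kg·m².
Added inertia Σmr² = (29.7)(0.331)² + (21.2)(1.25)² + (26.7)(0.431)² = 41.34 kg·m²; I_f = 342.4 + 41.34 = 383.7 kg·m².
ω_f = I_p ω_i / I_f = (342.4)(76.3) / 383.7 = 68.08 rpm.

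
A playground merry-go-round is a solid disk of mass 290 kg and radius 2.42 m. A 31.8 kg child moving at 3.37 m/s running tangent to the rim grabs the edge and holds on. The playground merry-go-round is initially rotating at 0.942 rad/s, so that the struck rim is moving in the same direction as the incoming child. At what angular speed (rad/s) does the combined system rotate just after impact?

|ω_f| ≈ 1.02 rad/s

About the axle the impulsive forces during the collision are internal, so angular momentum about that axis is conserved.
I_p = ½(290)(2.42)² = 849.2 kg·m². Taking the sense of the child's angular momentum as positive, L_{child} = m v R = (31.8)(3.37)(2.42) = 259.3 kg·m²/s.
L_i = +I_p ω_p + m v R = +(849.2)(0.942) + 259.3 = 1059 kg·m²/s.
After sticking, I_f = I_p + m R² = 849.2 + (31.8)(2.42)² = 1035 kg·m².
ω_f = L_i / I_f = 1059 / 1035 = 1.023 rad/s.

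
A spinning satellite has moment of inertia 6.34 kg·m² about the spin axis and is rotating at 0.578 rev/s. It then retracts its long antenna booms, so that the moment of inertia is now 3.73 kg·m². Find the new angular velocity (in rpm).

With no external torque about the axis, L is conserved: I₁ω₁ = I₂ω₂.
ω₂ = I₁ω₁ / I₂ = (6.340)(0.578 rev/s) / (3.730) = 0.9824 rev/s = 58.95 rpm.

ω₂ ≈ 58.9 rpm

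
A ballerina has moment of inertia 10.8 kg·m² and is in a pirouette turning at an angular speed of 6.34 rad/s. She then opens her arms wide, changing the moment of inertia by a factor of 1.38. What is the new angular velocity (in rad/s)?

With no external torque about the axis, L is conserved: I₁ω₁ = I₂ω₂.
I₂ = 1.38 × 10.8 = 14.90 kg·m².
ω₂ = I₁ω₁ / I₂ = (10.80)(6.34 rad/s) / (14.90) = 4.594 rad/s.

ω₂ ≈ 4.59 rad/s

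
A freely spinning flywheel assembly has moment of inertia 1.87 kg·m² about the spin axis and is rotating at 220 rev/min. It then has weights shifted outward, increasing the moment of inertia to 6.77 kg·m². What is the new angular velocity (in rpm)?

ω₂ ≈ 60.8 rpm

Angular momentum about the spin axis is conserved since the torque about it is zero.
ω₂ = I₁ω₁ / I₂ = (1.870)(220 rpm) / (6.770) = 60.77 rpm.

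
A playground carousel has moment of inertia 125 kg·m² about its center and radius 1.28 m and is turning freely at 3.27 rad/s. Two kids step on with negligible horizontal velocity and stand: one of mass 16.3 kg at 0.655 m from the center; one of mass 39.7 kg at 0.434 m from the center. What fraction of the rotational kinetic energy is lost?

fraction ≈ 0.104

The added mass arrives with no angular momentum about the center, and any external torque about the center is negligible, so the system's angular momentum is conserved.
Added inertia Σmr² = (16.3)(0.655)² + (39.7)(0.434)² = 14.47 kg·m²; I_f = 125.0 + 14.47 = 139.5 kg·m².
ω_f = I_p ω_i / I_f = (125.0)(3.27) / 139.5 = 2.931 rad/s.
KE_i = ½(125.0)(3.270 rad/s)² = 668.3 J; KE_f = ½(139.5)(2.931)² = 599.0 J.
Fraction lost = 0.1038.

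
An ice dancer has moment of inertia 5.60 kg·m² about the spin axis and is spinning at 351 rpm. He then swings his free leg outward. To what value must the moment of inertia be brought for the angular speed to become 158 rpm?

No external torque acts about the spin axis, so angular momentum is conserved.
I₂ = I₁ω₁ / ω₂ = (5.60)(351) / (158) = 12.44 kg·m².

I₂ ≈ 12.4 kg·m²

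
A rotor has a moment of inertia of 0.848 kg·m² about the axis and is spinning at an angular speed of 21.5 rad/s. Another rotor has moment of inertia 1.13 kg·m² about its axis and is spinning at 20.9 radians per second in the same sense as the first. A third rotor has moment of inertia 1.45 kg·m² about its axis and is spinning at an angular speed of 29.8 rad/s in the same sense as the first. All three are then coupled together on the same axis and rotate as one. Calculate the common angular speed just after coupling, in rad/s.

No external torque acts about the common axis, so total angular momentum is conserved.
Taking A's sense as positive: L = (0.8480)(21.5) + (1.130)(20.9) + (1.450)(29.8) = 85.06 kg·m²·rad/s.
Combined I = 0.8480 + 1.130 + 1.450 = 3.428 kg·m².
ω_f = L / I = 85.06 / 3.428 = 24.81 rad/s.

|ω_f| ≈ 24.8 rad/s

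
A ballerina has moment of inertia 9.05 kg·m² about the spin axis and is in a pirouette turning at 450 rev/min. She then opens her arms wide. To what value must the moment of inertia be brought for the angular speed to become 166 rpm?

I₂ ≈ 24.5 kg·m²

No external torque acts about the spin axis, so angular momentum is conserved.
I₂ = I₁ω₁ / ω₂ = (9.05)(450) / (166) = 24.53 kg·m².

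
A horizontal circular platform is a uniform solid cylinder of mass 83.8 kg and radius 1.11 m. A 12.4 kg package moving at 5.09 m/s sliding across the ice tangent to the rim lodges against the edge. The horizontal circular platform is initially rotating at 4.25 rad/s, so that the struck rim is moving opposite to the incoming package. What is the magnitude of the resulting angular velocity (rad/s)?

|ω_f| ≈ 2.23 rad/s

About the central axle the impulsive forces during the collision are internal, so angular momentum about that axis is conserved.
I_p = ½(83.8)(1.11)² = 51.62 kg·m². Taking the sense of the package's angular momentum as positive, L_{package} = m v R = (12.4)(5.09)(1.11) = 70.06 kg·m²/s.
L_i = −I_p ω_p + m v R = −(51.62)(4.25) + 70.06 = -149.3 kg·m²/s.
After sticking, I_f = I_p + m R² = 51.62 + (12.4)(1.11)² = 66.90 kg·m².
ω_f = L_i / I_f = -149.3 / 66.90 = -2.232 rad/s.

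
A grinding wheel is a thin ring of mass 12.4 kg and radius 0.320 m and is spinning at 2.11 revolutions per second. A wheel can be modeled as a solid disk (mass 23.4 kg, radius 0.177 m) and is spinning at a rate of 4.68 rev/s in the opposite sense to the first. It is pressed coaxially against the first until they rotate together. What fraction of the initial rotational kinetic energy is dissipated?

fraction ≈ 0.959

The coupling torques are internal; angular momentum about the shared axis is conserved.
Moments of inertia: I_A = (12.4)(0.320)² = 1.270 kg·m²; I_B = ½(23.4)(0.177)² = 0.3665 kg·m².
Taking A's sense as positive: L = (1.270)(2.11) − (0.3665)(4.68) = 0.9637 kg·m²·rev/s.
Combined I = 1.270 + 0.3665 = 1.636 kg·m².
ω_f = L / I = 0.9637 / 1.636 = 0.5890 rev/s.
KE_i = ½ΣIω² = 270.1 J; KE_f = ½(1.636)(3.701)² = 11.20 J.
Fraction dissipated = (KE_i − KE_f)/KE_i = 0.9585.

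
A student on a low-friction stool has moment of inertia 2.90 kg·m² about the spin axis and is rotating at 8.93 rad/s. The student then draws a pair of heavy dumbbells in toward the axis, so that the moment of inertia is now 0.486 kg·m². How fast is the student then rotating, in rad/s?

ω₂ ≈ 53.3 rad/s

No external torque acts about the spin axis, so angular momentum is conserved.
ω₂ = I₁ω₁ / I₂ = (2.900)(8.93 rad/s) / (0.4860) = 53.29 rad/s.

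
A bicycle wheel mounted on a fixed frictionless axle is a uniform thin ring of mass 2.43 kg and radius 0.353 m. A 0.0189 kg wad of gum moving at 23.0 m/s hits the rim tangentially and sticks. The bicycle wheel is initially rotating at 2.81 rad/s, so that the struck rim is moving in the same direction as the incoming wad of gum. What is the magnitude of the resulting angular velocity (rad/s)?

About the axle the impulsive forces during the collision are internal, so angular momentum about that axis is conserved.
I_p = (2.43)(0.353)² = 0.3028 kg·m². Taking the sense of the wad of gum's angular momentum as positive, L_{wad} = m v R = (0.0189)(23.0)(0.353) = 0.1534 kg·m²/s.
L_i = +I_p ω_p + m v R = +(0.3028)(2.81) + 0.1534 = 1.004 kg·m²/s.
After sticking, I_f = I_p + m R² = 0.3028 + (0.0189)(0.353)² = 0.3052 kg·m².
ω_f = L_i / I_f = 1.004 / 0.3052 = 3.291 rad/s.

|ω_f| ≈ 3.29 rad/s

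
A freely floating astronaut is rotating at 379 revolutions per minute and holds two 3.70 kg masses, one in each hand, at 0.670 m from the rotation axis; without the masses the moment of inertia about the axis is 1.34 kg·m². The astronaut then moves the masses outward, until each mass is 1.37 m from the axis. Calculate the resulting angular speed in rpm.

ω₂ ≈ 116 rpm

Angular momentum about the spin axis is conserved since the torque about it is zero.
I₁ = 1.34 + 2(3.70)(0.670)² = 4.662 kg·m²; I₂ = 1.34 + 2(3.70)(1.37)² = 15.23 kg·m².
ω₂ = I₁ω₁ / I₂ = (4.662)(379 rpm) / (15.23) = 116.0 rpm.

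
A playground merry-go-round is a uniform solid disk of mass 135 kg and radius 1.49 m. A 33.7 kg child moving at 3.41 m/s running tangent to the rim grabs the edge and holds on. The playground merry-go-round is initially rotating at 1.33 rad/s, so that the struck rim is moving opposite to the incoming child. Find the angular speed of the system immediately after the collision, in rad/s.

About the axle the impulsive forces during the collision are internal, so angular momentum about that axis is conserved.
I_p = ½(135)(1.49)² = 149.9 kg·m². Taking the sense of the child's angular momentum as positive, L_{child} = m v R = (33.7)(3.41)(1.49) = 171.2 kg·m²/s.
L_i = −I_p ω_p + m v R = −(149.9)(1.33) + 171.2 = -28.08 kg·m²/s.
After sticking, I_f = I_p + m R² = 149.9 + (33.7)(1.49)² = 224.7 kg·m².
ω_f = L_i / I_f = -28.08 / 224.7 = -0.1250 rad/s.

|ω_f| ≈ 0.125 rad/s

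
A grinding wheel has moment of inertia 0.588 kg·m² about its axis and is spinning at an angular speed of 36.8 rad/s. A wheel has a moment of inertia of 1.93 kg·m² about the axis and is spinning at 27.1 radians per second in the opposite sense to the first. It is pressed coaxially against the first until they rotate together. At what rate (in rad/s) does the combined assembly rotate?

The coupling torques are internal; angular momentum about the shared axis is conserved.
Taking A's sense as positive: L = (0.5880)(36.8) − (1.930)(27.1) = -30.66 kg·m²·rad/s.
Combined I = 0.5880 + 1.930 = 2.518 kg·m².
ω_f = L / I = -30.66 / 2.518 = -12.18 rad/s.

|ω_f| ≈ 12.2 rad/s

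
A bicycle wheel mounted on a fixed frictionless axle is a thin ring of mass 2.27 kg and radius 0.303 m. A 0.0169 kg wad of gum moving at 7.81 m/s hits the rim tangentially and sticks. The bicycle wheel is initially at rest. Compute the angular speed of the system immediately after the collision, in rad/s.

About the axle the impulsive forces during the collision are internal, so angular momentum about that axis is conserved.
I_p = (2.27)(0.303)² = 0.2084 kg·m². Taking the sense of the wad of gum's angular momentum as positive, L_{wad} = m v R = (0.0169)(7.81)(0.303) = 0.03999 kg·m²/s.
L_i = 0 + 0.03999 = 0.03999 kg·m²/s.
After sticking, I_f = I_p + m R² = 0.2084 + (0.0169)(0.303)² = 0.2100 kg·m².
ω_f = L_i / I_f = 0.03999 / 0.2100 = 0.1905 rad/s.

|ω_f| ≈ 0.190 rad/s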